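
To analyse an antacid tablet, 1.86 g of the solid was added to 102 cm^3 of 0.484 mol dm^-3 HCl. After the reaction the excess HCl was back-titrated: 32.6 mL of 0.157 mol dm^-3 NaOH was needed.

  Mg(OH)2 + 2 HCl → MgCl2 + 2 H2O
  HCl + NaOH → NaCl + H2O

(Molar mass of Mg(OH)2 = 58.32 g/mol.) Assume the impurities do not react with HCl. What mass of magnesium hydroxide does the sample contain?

n(HCl) added = 0.102 × 0.484 = 0.0494 mol
n(NaOH) used in back-titration = 0.0326 × 0.157 = 5.12 × 10^-3 mol
n(HCl) left over = 5.12 × 10^-3 mol (1:1 ratio)
n(HCl) consumed by analyte = 0.0494 − 5.12 × 10^-3 = 0.0442 mol
From the 1:2 ratio, n(Mg(OH)2) = 1/2 × 0.0442 = 0.0221 mol
mass of Mg(OH)2 = 0.0221 × 58.32 = 1.29 g

1.29 g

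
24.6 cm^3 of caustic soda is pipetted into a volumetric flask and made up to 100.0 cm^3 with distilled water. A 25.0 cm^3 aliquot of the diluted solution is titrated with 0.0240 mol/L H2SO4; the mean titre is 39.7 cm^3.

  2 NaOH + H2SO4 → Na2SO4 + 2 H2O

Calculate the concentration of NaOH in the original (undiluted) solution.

n(H2SO4) = 0.0397 × 0.0240 = 9.53 × 10^-4 mol
From the 2:1 ratio, n(NaOH) in the aliquot = 2/1 × 9.53 × 10^-4 = 1.91 × 10^-3 mol
[NaOH]_dilute = 1.91 × 10^-3 / 0.0250 = 0.0762 mol/L
Dilution factor = 100.0 / 24.6 = 4.065
[NaOH]_stock = 0.0762 × 4.065 = 0.310 mol/L

0.310 mol/L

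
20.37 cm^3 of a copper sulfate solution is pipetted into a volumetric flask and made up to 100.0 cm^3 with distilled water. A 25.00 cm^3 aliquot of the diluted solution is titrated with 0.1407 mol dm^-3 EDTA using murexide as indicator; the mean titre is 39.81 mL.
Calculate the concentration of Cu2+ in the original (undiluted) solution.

Cu^2+ + EDTA^4- → [Cu(EDTA)]^2-
n(EDTA) = 0.03981 × 0.1407 = 5.601 × 10^-3 mol
n(Cu2+) in the aliquot = 5.601 × 10^-3 mol (1:1 ratio)
[Cu2+]_dilute = 5.601 × 10^-3 / 0.02500 = 0.2241 mol/L
Dilution factor = 100.0 / 20.37 = 4.909
[Cu2+]_stock = 0.2241 × 4.909 = 1.100 mol/L

1.100 mol/L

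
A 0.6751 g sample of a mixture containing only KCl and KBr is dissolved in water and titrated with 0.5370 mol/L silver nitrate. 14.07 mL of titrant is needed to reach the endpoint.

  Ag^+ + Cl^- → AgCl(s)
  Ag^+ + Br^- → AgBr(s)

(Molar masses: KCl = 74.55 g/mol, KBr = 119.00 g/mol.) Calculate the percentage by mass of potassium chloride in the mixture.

55.65 %

n(AgNO3) = 0.01407 × 0.5370 = 7.556 × 10^-3 mol
Let x = n(KCl), y = n(KBr).
Titrant: 1x + 1y = 7.556 × 10^-3;  mass: 74.55x + 119.00y = 0.6751
Solving, x = 5.040 × 10^-3 mol, y = 2.516 × 10^-3 mol
mass of KCl = 5.040 × 10^-3 × 74.55 = 0.3757 g
% KCl = 0.3757 / 0.6751 × 100 = 55.65 %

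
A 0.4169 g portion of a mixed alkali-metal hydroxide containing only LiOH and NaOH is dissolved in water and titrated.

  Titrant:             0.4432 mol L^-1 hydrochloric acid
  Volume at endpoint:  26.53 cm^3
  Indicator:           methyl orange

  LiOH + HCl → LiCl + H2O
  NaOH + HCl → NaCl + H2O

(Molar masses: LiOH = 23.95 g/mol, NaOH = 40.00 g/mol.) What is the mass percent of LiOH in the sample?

19.12 %

n(HCl) = 0.02653 × 0.4432 = 0.01176 mol
Let x = n(LiOH), y = n(NaOH).
Titrant: 1x + 1y = 0.01176;  mass: 23.95x + 40.00y = 0.4169
Solving, x = 3.329 × 10^-3 mol, y = 8.430 × 10^-3 mol
mass of LiOH = 3.329 × 10^-3 × 23.95 = 0.07972 g
% LiOH = 0.07972 / 0.4169 × 100 = 19.12 %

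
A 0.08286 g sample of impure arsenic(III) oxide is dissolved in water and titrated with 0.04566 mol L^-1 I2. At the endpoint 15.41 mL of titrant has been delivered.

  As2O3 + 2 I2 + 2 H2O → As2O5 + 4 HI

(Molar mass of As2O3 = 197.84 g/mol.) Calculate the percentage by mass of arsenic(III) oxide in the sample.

n(I2) = 0.01541 L × 0.04566 mol/L = 7.036 × 10^-4 mol
From the 1:2 ratio, n(As2O3) = 1/2 × 7.036 × 10^-4 = 3.518 × 10^-4 mol
mass of As2O3 = 3.518 × 10^-4 × 197.84 g/mol = 0.06960 g
% As2O3 = 0.06960 / 0.08286 × 100 = 84.00 %

84.00 %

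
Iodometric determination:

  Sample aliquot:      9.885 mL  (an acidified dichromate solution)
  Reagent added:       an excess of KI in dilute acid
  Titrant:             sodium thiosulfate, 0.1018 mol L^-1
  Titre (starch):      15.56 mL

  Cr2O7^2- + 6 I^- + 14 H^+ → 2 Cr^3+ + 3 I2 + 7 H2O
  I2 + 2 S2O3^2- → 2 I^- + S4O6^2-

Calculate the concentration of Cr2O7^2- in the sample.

n(S2O3^2-) = 0.01556 × 0.1018 = 1.584 × 10^-3 mol
n(I2) = n(S2O3^2-)/2 = 7.920 × 10^-4 mol
From the 1:3 ratio, n(Cr2O7^2-) in the aliquot = 1/3 × 7.920 × 10^-4 = 2.640 × 10^-4 mol
[Cr2O7^2-] = 2.640 × 10^-4 / 0.009885 = 0.02671 mol/L

0.02671 mol/L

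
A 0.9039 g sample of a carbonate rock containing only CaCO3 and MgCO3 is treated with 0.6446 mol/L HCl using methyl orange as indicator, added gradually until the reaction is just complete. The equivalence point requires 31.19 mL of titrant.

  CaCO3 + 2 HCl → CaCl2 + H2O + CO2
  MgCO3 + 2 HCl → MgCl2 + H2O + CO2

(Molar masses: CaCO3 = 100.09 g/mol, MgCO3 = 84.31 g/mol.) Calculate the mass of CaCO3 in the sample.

n(HCl) = 0.03119 × 0.6446 = 0.02011 mol
Let x = n(CaCO3), y = n(MgCO3).
Titrant: 2x + 2y = 0.02011;  mass: 100.09x + 84.31y = 0.9039
Solving, x = 3.572 × 10^-3 mol, y = 6.480 × 10^-3 mol
mass of CaCO3 = 3.572 × 10^-3 × 100.09 = 0.3575 g

0.3575 g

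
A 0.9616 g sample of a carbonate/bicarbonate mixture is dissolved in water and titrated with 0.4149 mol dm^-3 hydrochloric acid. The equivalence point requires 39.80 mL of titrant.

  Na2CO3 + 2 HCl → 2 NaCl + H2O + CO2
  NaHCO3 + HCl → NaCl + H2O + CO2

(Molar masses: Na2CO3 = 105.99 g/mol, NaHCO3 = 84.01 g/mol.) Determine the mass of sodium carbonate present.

n(HCl) = 0.03980 × 0.4149 = 0.01651 mol
Let x = n(Na2CO3), y = n(NaHCO3).
Titrant: 2x + 1y = 0.01651;  mass: 105.99x + 84.01y = 0.9616
Solving, x = 6.862 × 10^-3 mol, y = 2.789 × 10^-3 mol
mass of Na2CO3 = 6.862 × 10^-3 × 105.99 = 0.7273 g

0.7273 g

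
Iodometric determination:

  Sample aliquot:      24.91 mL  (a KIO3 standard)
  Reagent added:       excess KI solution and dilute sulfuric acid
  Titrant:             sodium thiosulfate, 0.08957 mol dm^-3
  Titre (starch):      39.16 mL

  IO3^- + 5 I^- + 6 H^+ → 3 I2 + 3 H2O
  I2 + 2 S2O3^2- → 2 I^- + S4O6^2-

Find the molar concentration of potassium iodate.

n(S2O3^2-) = 0.03916 × 0.08957 = 3.508 × 10^-3 mol
n(I2) = n(S2O3^2-)/2 = 1.754 × 10^-3 mol
From the 1:3 ratio, n(IO3^-) in the aliquot = 1/3 × 1.754 × 10^-3 = 5.846 × 10^-4 mol
[IO3^-] = 5.846 × 10^-4 / 0.02491 = 0.02347 mol/L

0.02347 mol/L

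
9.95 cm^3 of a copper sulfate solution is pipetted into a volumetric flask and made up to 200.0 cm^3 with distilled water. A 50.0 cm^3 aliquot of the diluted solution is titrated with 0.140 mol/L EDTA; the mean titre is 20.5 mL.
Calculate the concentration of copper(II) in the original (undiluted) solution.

1.15 mol/L

Cu^2+ + EDTA^4- → [Cu(EDTA)]^2-
n(EDTA) = 0.0205 × 0.140 = 2.87 × 10^-3 mol
n(Cu2+) in the aliquot = 2.87 × 10^-3 mol (1:1 ratio)
[Cu2+]_dilute = 2.87 × 10^-3 / 0.0500 = 0.0574 mol/L
Dilution factor = 200.0 / 9.95 = 20.10
[Cu2+]_stock = 0.0574 × 20.10 = 1.15 mol/L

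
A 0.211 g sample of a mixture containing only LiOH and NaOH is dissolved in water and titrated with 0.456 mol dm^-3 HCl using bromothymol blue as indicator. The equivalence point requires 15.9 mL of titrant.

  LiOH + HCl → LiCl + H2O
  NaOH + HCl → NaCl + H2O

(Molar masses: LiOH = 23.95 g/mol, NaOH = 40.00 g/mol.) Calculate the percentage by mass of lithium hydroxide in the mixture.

n(HCl) = 0.0159 × 0.456 = 7.25 × 10^-3 mol
Let x = n(LiOH), y = n(NaOH).
Titrant: 1x + 1y = 7.25 × 10^-3;  mass: 23.95x + 40.00y = 0.211
Solving, x = 4.92 × 10^-3 mol, y = 2.33 × 10^-3 mol
mass of LiOH = 4.92 × 10^-3 × 23.95 = 0.118 g
% LiOH = 0.118 / 0.211 × 100 = 55.9 %

55.9 %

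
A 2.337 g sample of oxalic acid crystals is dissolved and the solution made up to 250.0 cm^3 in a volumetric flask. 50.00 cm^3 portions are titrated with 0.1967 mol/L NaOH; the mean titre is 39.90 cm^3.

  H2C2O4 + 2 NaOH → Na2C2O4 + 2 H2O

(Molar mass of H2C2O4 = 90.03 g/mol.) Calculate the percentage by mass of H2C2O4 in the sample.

75.59 %

n(NaOH) per titration = 0.03990 × 0.1967 = 7.848 × 10^-3 mol
From the 1:2 ratio, n(H2C2O4) in each aliquot = 1/2 × 7.848 × 10^-3 = 3.924 × 10^-3 mol
n(H2C2O4) in the whole flask = 3.924 × 10^-3 × 250.0/50.00 = 0.01962 mol
mass of H2C2O4 = 0.01962 × 90.03 = 1.766 g
% H2C2O4 = 1.766 / 2.337 × 100 = 75.59 %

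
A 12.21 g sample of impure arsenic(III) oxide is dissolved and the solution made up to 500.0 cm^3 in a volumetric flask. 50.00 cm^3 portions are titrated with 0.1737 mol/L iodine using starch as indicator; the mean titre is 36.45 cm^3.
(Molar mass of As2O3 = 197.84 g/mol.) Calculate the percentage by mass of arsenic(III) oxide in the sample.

As2O3 + 2 I2 + 2 H2O → As2O5 + 4 HI
n(I2) per titration = 0.03645 × 0.1737 = 6.331 × 10^-3 mol
From the 1:2 ratio, n(As2O3) in each aliquot = 1/2 × 6.331 × 10^-3 = 3.166 × 10^-3 mol
n(As2O3) in the whole flask = 3.166 × 10^-3 × 500.0/50.00 = 0.03166 mol
mass of As2O3 = 0.03166 × 197.84 = 6.263 g
% As2O3 = 6.263 / 12.21 × 100 = 51.29 %

51.29 %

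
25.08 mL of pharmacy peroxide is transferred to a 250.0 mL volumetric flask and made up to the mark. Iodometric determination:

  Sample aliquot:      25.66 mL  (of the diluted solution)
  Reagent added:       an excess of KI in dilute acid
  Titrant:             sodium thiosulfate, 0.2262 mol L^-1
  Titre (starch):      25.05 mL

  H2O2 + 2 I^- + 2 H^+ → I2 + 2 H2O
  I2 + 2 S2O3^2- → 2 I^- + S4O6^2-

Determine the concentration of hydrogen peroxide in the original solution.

1.101 mol/L

n(S2O3^2-) = 0.02505 × 0.2262 = 5.666 × 10^-3 mol
n(I2) = n(S2O3^2-)/2 = 2.833 × 10^-3 mol
n(H2O2) in the aliquot = 2.833 × 10^-3 mol (1:1 ratio)
[H2O2]_dilute = 2.833 × 10^-3 / 0.02566 = 0.1104 mol/L
[H2O2]_original = 0.1104 × 250.0/25.08 = 1.101 mol/L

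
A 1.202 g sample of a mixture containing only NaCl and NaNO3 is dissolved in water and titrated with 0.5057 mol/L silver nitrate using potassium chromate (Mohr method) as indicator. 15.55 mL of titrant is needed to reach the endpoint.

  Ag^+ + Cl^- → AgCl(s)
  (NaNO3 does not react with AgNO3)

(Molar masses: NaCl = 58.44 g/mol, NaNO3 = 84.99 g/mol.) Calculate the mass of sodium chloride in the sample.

n(AgNO3) = 0.01555 × 0.5057 = 7.864 × 10^-3 mol
Let x = n(NaCl), y = n(NaNO3).
Titrant: 1x = 7.864 × 10^-3;  mass: 58.44x + 84.99y = 1.202
Solving, x = 7.864 × 10^-3 mol, y = 8.736 × 10^-3 mol
mass of NaCl = 7.864 × 10^-3 × 58.44 = 0.4596 g

0.4596 g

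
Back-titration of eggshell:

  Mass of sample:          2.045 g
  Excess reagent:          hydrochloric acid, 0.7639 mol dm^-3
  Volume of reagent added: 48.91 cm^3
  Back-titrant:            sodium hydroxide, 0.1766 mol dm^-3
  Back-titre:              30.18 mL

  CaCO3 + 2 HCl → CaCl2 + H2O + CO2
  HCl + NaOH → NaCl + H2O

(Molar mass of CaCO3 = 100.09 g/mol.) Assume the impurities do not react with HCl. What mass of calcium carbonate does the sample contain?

1.603 g

n(HCl) added = 0.04891 × 0.7639 = 0.03736 mol
n(NaOH) used in back-titration = 0.03018 × 0.1766 = 5.330 × 10^-3 mol
n(HCl) left over = 5.330 × 10^-3 mol (1:1 ratio)
n(HCl) consumed by analyte = 0.03736 − 5.330 × 10^-3 = 0.03203 mol
From the 1:2 ratio, n(CaCO3) = 1/2 × 0.03203 = 0.01602 mol
mass of CaCO3 = 0.01602 × 100.09 = 1.603 g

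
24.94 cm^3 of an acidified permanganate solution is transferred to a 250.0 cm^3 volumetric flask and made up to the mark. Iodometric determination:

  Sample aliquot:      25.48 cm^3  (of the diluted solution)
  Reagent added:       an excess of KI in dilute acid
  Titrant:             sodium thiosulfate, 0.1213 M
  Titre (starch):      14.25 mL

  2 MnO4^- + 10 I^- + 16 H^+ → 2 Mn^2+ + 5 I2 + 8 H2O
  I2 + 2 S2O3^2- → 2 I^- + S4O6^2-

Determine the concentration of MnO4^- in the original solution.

0.1360 M

n(S2O3^2-) = 0.01425 × 0.1213 = 1.729 × 10^-3 mol
n(I2) = n(S2O3^2-)/2 = 8.643 × 10^-4 mol
From the 2:5 ratio, n(MnO4^-) in the aliquot = 2/5 × 8.643 × 10^-4 = 3.457 × 10^-4 mol
[MnO4^-]_dilute = 3.457 × 10^-4 / 0.02548 = 0.01357 mol/L
[MnO4^-]_original = 0.01357 × 250.0/24.94 = 0.1360 mol/L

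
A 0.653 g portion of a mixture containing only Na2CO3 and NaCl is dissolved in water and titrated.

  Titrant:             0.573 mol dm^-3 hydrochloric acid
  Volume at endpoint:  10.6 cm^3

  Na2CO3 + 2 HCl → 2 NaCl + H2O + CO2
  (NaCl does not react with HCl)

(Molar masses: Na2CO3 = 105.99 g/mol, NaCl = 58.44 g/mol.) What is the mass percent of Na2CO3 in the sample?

49.3 %

n(HCl) = 0.0106 × 0.573 = 6.07 × 10^-3 mol
Let x = n(Na2CO3), y = n(NaCl).
Titrant: 2x = 6.07 × 10^-3;  mass: 105.99x + 58.44y = 0.653
Solving, x = 3.04 × 10^-3 mol, y = 5.67 × 10^-3 mol
mass of Na2CO3 = 3.04 × 10^-3 × 105.99 = 0.322 g
% Na2CO3 = 0.322 / 0.653 × 100 = 49.3 %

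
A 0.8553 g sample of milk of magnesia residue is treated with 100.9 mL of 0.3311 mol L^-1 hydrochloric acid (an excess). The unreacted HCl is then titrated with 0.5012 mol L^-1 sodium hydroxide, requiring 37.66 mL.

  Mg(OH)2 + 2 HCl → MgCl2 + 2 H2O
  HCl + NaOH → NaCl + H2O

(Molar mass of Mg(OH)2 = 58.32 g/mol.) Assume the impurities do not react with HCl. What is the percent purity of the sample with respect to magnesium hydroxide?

n(HCl) added = 0.1009 × 0.3311 = 0.03341 mol
n(NaOH) used in back-titration = 0.03766 × 0.5012 = 0.01888 mol
n(HCl) left over = 0.01888 mol (1:1 ratio)
n(HCl) consumed by analyte = 0.03341 − 0.01888 = 0.01453 mol
From the 1:2 ratio, n(Mg(OH)2) = 1/2 × 0.01453 = 7.266 × 10^-3 mol
mass of Mg(OH)2 = 7.266 × 10^-3 × 58.32 = 0.4238 g
% Mg(OH)2 = 0.4238 / 0.8553 × 100 = 49.55 %

49.55 %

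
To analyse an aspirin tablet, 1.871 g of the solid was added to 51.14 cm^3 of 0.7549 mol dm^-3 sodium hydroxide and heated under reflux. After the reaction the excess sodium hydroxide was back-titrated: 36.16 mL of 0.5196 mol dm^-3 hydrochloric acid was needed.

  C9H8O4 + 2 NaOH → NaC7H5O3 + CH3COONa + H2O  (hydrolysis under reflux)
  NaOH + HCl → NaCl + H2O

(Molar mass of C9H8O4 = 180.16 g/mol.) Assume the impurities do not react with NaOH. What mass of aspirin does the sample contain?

n(NaOH) added = 0.05114 × 0.7549 = 0.03861 mol
n(HCl) used in back-titration = 0.03616 × 0.5196 = 0.01879 mol
n(NaOH) left over = 0.01879 mol (1:1 ratio)
n(NaOH) consumed by analyte = 0.03861 − 0.01879 = 0.01982 mol
From the 1:2 ratio, n(C9H8O4) = 1/2 × 0.01982 = 9.908 × 10^-3 mol
mass of C9H8O4 = 9.908 × 10^-3 × 180.16 = 1.785 g

1.785 g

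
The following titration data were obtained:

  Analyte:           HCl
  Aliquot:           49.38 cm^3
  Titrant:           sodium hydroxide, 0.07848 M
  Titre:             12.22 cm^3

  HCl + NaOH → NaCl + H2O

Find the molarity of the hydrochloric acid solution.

n(NaOH) = 0.01222 L × 0.07848 mol/L = 9.590 × 10^-4 mol
n(HCl) = 9.590 × 10^-4 mol (1:1 mole ratio)
[HCl] = 9.590 × 10^-4 mol / 0.04938 L = 0.01942 mol/L

0.01942 M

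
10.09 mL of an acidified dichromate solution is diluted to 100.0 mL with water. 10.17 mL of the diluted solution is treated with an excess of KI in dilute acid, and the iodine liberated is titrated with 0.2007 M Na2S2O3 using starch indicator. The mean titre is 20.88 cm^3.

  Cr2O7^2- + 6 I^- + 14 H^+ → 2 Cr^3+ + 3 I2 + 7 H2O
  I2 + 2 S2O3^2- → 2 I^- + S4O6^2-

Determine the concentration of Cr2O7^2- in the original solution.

n(S2O3^2-) = 0.02088 × 0.2007 = 4.191 × 10^-3 mol
n(I2) = n(S2O3^2-)/2 = 2.095 × 10^-3 mol
From the 1:3 ratio, n(Cr2O7^2-) in the aliquot = 1/3 × 2.095 × 10^-3 = 6.984 × 10^-4 mol
[Cr2O7^2-]_dilute = 6.984 × 10^-4 / 0.01017 = 0.06868 mol/L
[Cr2O7^2-]_original = 0.06868 × 100.0/10.09 = 0.6806 mol/L

0.6806 M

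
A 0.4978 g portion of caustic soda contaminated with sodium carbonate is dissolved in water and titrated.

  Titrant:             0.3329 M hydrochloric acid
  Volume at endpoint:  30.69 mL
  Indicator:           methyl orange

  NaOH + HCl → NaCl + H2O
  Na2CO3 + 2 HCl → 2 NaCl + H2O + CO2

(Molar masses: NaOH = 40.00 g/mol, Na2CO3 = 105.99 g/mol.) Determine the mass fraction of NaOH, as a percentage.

26.98 %

n(HCl) = 0.03069 × 0.3329 = 0.01022 mol
Let x = n(NaOH), y = n(Na2CO3).
Titrant: 1x + 2y = 0.01022;  mass: 40.00x + 105.99y = 0.4978
Solving, x = 3.358 × 10^-3 mol, y = 3.429 × 10^-3 mol
mass of NaOH = 3.358 × 10^-3 × 40.00 = 0.1343 g
% NaOH = 0.1343 / 0.4978 × 100 = 26.98 %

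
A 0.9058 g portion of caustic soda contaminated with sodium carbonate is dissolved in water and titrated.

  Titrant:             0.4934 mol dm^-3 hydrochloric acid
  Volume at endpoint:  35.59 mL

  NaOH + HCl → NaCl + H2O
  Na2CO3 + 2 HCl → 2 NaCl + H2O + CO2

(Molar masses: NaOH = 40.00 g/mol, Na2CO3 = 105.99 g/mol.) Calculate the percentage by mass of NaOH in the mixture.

n(HCl) = 0.03559 × 0.4934 = 0.01756 mol
Let x = n(NaOH), y = n(Na2CO3).
Titrant: 1x + 2y = 0.01756;  mass: 40.00x + 105.99y = 0.9058
Solving, x = 1.908 × 10^-3 mol, y = 7.826 × 10^-3 mol
mass of NaOH = 1.908 × 10^-3 × 40.00 = 0.07633 g
% NaOH = 0.07633 / 0.9058 × 100 = 8.427 %

8.427 %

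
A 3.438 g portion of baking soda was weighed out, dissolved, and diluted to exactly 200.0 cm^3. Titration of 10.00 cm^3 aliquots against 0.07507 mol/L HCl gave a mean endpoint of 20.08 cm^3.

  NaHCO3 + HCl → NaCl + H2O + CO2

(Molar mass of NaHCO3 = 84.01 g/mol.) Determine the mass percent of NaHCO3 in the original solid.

73.67 %

n(HCl) per titration = 0.02008 × 0.07507 = 1.507 × 10^-3 mol
n(NaHCO3) in each aliquot = 1.507 × 10^-3 mol (1:1 ratio)
n(NaHCO3) in the whole flask = 1.507 × 10^-3 × 200.0/10.00 = 0.03015 mol
mass of NaHCO3 = 0.03015 × 84.01 = 2.533 g
% NaHCO3 = 2.533 / 3.438 × 100 = 73.67 %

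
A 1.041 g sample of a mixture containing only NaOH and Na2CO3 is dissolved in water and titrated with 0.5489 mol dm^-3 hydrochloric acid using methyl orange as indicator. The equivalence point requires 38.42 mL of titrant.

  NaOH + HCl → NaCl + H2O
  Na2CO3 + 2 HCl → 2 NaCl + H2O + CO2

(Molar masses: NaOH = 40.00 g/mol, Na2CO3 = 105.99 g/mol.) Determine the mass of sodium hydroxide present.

n(HCl) = 0.03842 × 0.5489 = 0.02109 mol
Let x = n(NaOH), y = n(Na2CO3).
Titrant: 1x + 2y = 0.02109;  mass: 40.00x + 105.99y = 1.041
Solving, x = 5.894 × 10^-3 mol, y = 7.597 × 10^-3 mol
mass of NaOH = 5.894 × 10^-3 × 40.00 = 0.2358 g

0.2358 g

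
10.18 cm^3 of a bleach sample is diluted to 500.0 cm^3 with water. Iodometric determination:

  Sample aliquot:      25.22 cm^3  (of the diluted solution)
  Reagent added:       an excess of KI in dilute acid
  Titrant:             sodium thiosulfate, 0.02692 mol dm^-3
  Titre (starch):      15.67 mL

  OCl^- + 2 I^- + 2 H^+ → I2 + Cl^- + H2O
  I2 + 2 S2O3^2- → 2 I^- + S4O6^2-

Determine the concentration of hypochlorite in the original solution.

n(S2O3^2-) = 0.01567 × 0.02692 = 4.218 × 10^-4 mol
n(I2) = n(S2O3^2-)/2 = 2.109 × 10^-4 mol
n(OCl^-) in the aliquot = 2.109 × 10^-4 mol (1:1 ratio)
[OCl^-]_dilute = 2.109 × 10^-4 / 0.02522 = 0.008363 mol/L
[OCl^-]_original = 0.008363 × 500.0/10.18 = 0.4108 mol/L

0.4108 mol/L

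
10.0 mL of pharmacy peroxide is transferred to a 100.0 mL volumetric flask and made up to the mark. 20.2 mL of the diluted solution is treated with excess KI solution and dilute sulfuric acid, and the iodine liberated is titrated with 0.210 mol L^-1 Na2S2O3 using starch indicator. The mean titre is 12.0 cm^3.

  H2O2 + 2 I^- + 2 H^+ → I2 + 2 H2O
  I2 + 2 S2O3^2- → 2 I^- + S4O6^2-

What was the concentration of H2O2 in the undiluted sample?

n(S2O3^2-) = 0.0120 × 0.210 = 2.52 × 10^-3 mol
n(I2) = n(S2O3^2-)/2 = 1.26 × 10^-3 mol
n(H2O2) in the aliquot = 1.26 × 10^-3 mol (1:1 ratio)
[H2O2]_dilute = 1.26 × 10^-3 / 0.0202 = 0.0624 mol/L
[H2O2]_original = 0.0624 × 100.0/10.0 = 0.624 mol/L

0.624 mol/L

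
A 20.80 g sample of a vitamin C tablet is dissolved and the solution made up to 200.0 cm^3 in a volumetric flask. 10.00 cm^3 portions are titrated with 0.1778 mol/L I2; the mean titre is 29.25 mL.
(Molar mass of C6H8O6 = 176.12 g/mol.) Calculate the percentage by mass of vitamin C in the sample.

88.07 %

C6H8O6 + I2 → C6H6O6 + 2 HI
n(I2) per titration = 0.02925 × 0.1778 = 5.201 × 10^-3 mol
n(C6H8O6) in each aliquot = 5.201 × 10^-3 mol (1:1 ratio)
n(C6H8O6) in the whole flask = 5.201 × 10^-3 × 200.0/10.00 = 0.1040 mol
mass of C6H8O6 = 0.1040 × 176.12 = 18.32 g
% C6H8O6 = 18.32 / 20.80 × 100 = 88.07 %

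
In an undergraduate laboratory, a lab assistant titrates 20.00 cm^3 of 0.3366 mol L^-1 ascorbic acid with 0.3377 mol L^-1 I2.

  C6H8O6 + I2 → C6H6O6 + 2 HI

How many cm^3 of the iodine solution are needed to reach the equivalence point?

19.93 mL

n(C6H8O6) = 0.02000 L × 0.3366 mol/L = 6.732 × 10^-3 mol
n(I2) = 6.732 × 10^-3 mol (1:1 stoichiometry)
V(I2) = 6.732 × 10^-3 mol / 0.3377 mol/L = 0.01993 L = 19.93 mL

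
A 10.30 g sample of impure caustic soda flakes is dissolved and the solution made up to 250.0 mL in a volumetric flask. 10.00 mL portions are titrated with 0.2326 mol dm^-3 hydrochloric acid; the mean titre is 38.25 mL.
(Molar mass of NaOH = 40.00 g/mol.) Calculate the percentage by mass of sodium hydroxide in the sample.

86.38 %

NaOH + HCl → NaCl + H2O
n(HCl) per titration = 0.03825 × 0.2326 = 8.897 × 10^-3 mol
n(NaOH) in each aliquot = 8.897 × 10^-3 mol (1:1 ratio)
n(NaOH) in the whole flask = 8.897 × 10^-3 × 250.0/10.00 = 0.2224 mol
mass of NaOH = 0.2224 × 40.00 = 8.897 g
% NaOH = 8.897 / 10.30 × 100 = 86.38 %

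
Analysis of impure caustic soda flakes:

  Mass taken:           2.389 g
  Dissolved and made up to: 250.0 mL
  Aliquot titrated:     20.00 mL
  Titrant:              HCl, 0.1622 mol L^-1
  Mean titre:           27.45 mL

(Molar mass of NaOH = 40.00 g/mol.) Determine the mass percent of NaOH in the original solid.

NaOH + HCl → NaCl + H2O
n(HCl) per titration = 0.02745 × 0.1622 = 4.452 × 10^-3 mol
n(NaOH) in each aliquot = 4.452 × 10^-3 mol (1:1 ratio)
n(NaOH) in the whole flask = 4.452 × 10^-3 × 250.0/20.00 = 0.05565 mol
mass of NaOH = 0.05565 × 40.00 = 2.226 g
% NaOH = 2.226 / 2.389 × 100 = 93.19 %

93.19 %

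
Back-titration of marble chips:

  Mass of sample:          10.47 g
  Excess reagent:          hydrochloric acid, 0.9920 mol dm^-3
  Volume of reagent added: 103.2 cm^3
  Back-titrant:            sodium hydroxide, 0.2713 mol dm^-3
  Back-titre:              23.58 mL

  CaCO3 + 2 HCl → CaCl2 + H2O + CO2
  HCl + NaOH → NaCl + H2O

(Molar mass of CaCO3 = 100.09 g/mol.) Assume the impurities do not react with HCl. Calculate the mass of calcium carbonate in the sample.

4.803 g

n(HCl) added = 0.1032 × 0.9920 = 0.1024 mol
n(NaOH) used in back-titration = 0.02358 × 0.2713 = 6.397 × 10^-3 mol
n(HCl) left over = 6.397 × 10^-3 mol (1:1 ratio)
n(HCl) consumed by analyte = 0.1024 − 6.397 × 10^-3 = 0.09598 mol
From the 1:2 ratio, n(CaCO3) = 1/2 × 0.09598 = 0.04799 mol
mass of CaCO3 = 0.04799 × 100.09 = 4.803 g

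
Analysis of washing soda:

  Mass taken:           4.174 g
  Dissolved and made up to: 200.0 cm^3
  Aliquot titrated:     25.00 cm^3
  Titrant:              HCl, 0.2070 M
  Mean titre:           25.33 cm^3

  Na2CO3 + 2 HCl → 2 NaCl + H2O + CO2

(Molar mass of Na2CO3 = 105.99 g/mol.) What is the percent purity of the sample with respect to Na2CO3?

53.26 %

n(HCl) per titration = 0.02533 × 0.2070 = 5.243 × 10^-3 mol
From the 1:2 ratio, n(Na2CO3) in each aliquot = 1/2 × 5.243 × 10^-3 = 2.622 × 10^-3 mol
n(Na2CO3) in the whole flask = 2.622 × 10^-3 × 200.0/25.00 = 0.02097 mol
mass of Na2CO3 = 0.02097 × 105.99 = 2.223 g
% Na2CO3 = 2.223 / 4.174 × 100 = 53.26 %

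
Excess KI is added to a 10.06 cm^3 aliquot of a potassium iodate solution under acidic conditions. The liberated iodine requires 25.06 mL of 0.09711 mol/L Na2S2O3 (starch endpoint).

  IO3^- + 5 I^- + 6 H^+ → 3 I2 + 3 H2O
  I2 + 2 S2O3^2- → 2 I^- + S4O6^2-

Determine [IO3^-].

n(S2O3^2-) = 0.02506 × 0.09711 = 2.434 × 10^-3 mol
n(I2) = n(S2O3^2-)/2 = 1.217 × 10^-3 mol
From the 1:3 ratio, n(IO3^-) in the aliquot = 1/3 × 1.217 × 10^-3 = 4.056 × 10^-4 mol
[IO3^-] = 4.056 × 10^-4 / 0.01006 = 0.04032 mol/L

0.04032 mol/L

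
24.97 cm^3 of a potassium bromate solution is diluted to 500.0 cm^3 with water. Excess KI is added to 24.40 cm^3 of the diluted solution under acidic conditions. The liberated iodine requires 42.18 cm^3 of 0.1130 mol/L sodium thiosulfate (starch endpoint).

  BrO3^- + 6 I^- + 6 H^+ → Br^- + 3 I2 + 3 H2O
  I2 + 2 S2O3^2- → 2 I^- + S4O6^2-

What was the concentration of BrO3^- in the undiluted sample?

n(S2O3^2-) = 0.04218 × 0.1130 = 4.766 × 10^-3 mol
n(I2) = n(S2O3^2-)/2 = 2.383 × 10^-3 mol
From the 1:3 ratio, n(BrO3^-) in the aliquot = 1/3 × 2.383 × 10^-3 = 7.944 × 10^-4 mol
[BrO3^-]_dilute = 7.944 × 10^-4 / 0.02440 = 0.03256 mol/L
[BrO3^-]_original = 0.03256 × 500.0/24.97 = 0.6519 mol/L

0.6519 mol/L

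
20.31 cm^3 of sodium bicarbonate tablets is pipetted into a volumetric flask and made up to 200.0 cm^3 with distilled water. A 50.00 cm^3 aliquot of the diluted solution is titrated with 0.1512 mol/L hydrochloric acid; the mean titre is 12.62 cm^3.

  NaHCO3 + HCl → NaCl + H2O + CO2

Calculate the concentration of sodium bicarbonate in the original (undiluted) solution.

n(HCl) = 0.01262 × 0.1512 = 1.908 × 10^-3 mol
n(NaHCO3) in the aliquot = 1.908 × 10^-3 mol (1:1 ratio)
[NaHCO3]_dilute = 1.908 × 10^-3 / 0.05000 = 0.03816 mol/L
Dilution factor = 200.0 / 20.31 = 9.847
[NaHCO3]_stock = 0.03816 × 9.847 = 0.3758 mol/L

0.3758 mol/L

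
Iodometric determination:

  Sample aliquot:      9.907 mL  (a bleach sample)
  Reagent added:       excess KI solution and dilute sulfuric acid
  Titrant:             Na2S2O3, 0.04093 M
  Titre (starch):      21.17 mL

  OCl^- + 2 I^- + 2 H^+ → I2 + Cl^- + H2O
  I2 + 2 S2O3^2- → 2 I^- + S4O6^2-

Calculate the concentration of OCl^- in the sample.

n(S2O3^2-) = 0.02117 × 0.04093 = 8.665 × 10^-4 mol
n(I2) = n(S2O3^2-)/2 = 4.332 × 10^-4 mol
n(OCl^-) in the aliquot = 4.332 × 10^-4 mol (1:1 ratio)
[OCl^-] = 4.332 × 10^-4 / 0.009907 = 0.04373 mol/L

0.04373 M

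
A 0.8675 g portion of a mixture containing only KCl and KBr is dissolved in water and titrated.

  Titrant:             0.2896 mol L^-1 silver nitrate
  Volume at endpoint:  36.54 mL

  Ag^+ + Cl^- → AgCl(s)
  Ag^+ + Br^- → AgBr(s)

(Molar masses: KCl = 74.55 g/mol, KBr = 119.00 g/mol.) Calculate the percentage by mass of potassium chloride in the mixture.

75.74 %

n(AgNO3) = 0.03654 × 0.2896 = 0.01058 mol
Let x = n(KCl), y = n(KBr).
Titrant: 1x + 1y = 0.01058;  mass: 74.55x + 119.00y = 0.8675
Solving, x = 8.813 × 10^-3 mol, y = 1.769 × 10^-3 mol
mass of KCl = 8.813 × 10^-3 × 74.55 = 0.6570 g
% KCl = 0.6570 / 0.8675 × 100 = 75.74 %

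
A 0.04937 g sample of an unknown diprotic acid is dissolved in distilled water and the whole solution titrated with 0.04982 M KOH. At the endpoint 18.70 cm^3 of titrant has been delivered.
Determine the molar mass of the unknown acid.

106.0 g/mol

n(KOH) = 0.01870 L × 0.04982 mol/L = 9.316 × 10^-4 mol
From the 1:2 ratio, n(H2A) = 1/2 × 9.316 × 10^-4 = 4.658 × 10^-4 mol
M = m / n = 0.04937 g / 4.658 × 10^-4 mol = 106.0 g/mol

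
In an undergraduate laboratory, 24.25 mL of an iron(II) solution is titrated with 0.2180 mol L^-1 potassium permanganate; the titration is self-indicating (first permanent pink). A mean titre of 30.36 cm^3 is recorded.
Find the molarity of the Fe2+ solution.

1.365 mol/L

MnO4^- + 5 Fe^2+ + 8 H^+ → Mn^2+ + 5 Fe^3+ + 4 H2O
n(KMnO4) = 0.03036 L × 0.2180 mol/L = 6.618 × 10^-3 mol
From the 5:1 mole ratio, n(Fe2+) = 5/1 × 6.618 × 10^-3 = 0.03309 mol
[Fe2+] = 0.03309 mol / 0.02425 L = 1.365 mol/L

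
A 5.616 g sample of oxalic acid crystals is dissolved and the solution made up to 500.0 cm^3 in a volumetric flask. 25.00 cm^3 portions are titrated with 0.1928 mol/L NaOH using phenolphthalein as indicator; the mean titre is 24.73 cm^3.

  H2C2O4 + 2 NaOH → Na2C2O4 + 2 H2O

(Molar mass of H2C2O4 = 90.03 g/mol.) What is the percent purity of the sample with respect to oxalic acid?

76.43 %

n(NaOH) per titration = 0.02473 × 0.1928 = 4.768 × 10^-3 mol
From the 1:2 ratio, n(H2C2O4) in each aliquot = 1/2 × 4.768 × 10^-3 = 2.384 × 10^-3 mol
n(H2C2O4) in the whole flask = 2.384 × 10^-3 × 500.0/25.00 = 0.04768 mol
mass of H2C2O4 = 0.04768 × 90.03 = 4.293 g
% H2C2O4 = 4.293 / 5.616 × 100 = 76.43 %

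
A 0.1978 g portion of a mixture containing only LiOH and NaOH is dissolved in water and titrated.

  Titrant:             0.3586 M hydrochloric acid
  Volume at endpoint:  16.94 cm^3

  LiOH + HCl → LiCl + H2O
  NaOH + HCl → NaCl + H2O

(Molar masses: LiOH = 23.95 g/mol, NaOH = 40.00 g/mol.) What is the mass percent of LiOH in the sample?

34.09 %

n(HCl) = 0.01694 × 0.3586 = 6.075 × 10^-3 mol
Let x = n(LiOH), y = n(NaOH).
Titrant: 1x + 1y = 6.075 × 10^-3;  mass: 23.95x + 40.00y = 0.1978
Solving, x = 2.815 × 10^-3 mol, y = 3.259 × 10^-3 mol
mass of LiOH = 2.815 × 10^-3 × 23.95 = 0.06743 g
% LiOH = 0.06743 / 0.1978 × 100 = 34.09 %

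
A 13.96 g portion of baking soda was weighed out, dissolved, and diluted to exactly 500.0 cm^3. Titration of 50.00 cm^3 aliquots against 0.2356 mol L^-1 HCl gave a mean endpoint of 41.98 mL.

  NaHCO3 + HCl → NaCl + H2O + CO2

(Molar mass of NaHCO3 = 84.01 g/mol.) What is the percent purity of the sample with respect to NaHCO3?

n(HCl) per titration = 0.04198 × 0.2356 = 9.890 × 10^-3 mol
n(NaHCO3) in each aliquot = 9.890 × 10^-3 mol (1:1 ratio)
n(NaHCO3) in the whole flask = 9.890 × 10^-3 × 500.0/50.00 = 0.09890 mol
mass of NaHCO3 = 0.09890 × 84.01 = 8.309 g
% NaHCO3 = 8.309 / 13.96 × 100 = 59.52 %

59.52 %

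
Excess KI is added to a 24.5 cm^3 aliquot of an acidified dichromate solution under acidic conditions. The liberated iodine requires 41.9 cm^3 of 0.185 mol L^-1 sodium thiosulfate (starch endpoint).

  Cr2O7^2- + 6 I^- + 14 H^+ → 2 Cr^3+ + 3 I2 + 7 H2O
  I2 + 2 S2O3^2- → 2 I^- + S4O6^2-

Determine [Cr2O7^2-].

0.0527 mol/L

n(S2O3^2-) = 0.0419 × 0.185 = 7.75 × 10^-3 mol
n(I2) = n(S2O3^2-)/2 = 3.88 × 10^-3 mol
From the 1:3 ratio, n(Cr2O7^2-) in the aliquot = 1/3 × 3.88 × 10^-3 = 1.29 × 10^-3 mol
[Cr2O7^2-] = 1.29 × 10^-3 / 0.0245 = 0.0527 mol/L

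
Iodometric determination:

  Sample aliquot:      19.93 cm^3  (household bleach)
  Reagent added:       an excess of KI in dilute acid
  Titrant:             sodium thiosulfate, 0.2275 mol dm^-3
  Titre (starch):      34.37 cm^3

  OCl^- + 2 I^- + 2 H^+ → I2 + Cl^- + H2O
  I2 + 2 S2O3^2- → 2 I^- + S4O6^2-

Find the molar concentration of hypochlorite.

0.1962 mol/L

n(S2O3^2-) = 0.03437 × 0.2275 = 7.819 × 10^-3 mol
n(I2) = n(S2O3^2-)/2 = 3.910 × 10^-3 mol
n(OCl^-) in the aliquot = 3.910 × 10^-3 mol (1:1 ratio)
[OCl^-] = 3.910 × 10^-3 / 0.01993 = 0.1962 mol/L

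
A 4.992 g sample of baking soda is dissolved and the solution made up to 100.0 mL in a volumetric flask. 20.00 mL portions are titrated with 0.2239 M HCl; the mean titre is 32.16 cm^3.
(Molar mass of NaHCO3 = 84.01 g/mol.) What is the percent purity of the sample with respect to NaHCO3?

NaHCO3 + HCl → NaCl + H2O + CO2
n(HCl) per titration = 0.03216 × 0.2239 = 7.201 × 10^-3 mol
n(NaHCO3) in each aliquot = 7.201 × 10^-3 mol (1:1 ratio)
n(NaHCO3) in the whole flask = 7.201 × 10^-3 × 100.0/20.00 = 0.03600 mol
mass of NaHCO3 = 0.03600 × 84.01 = 3.025 g
% NaHCO3 = 3.025 / 4.992 × 100 = 60.59 %

60.59 %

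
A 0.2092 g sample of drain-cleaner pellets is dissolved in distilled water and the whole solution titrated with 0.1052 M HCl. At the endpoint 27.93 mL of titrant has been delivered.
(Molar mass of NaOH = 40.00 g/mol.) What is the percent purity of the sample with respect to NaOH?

NaOH + HCl → NaCl + H2O
n(HCl) = 0.02793 L × 0.1052 mol/L = 2.938 × 10^-3 mol
n(NaOH) = 2.938 × 10^-3 mol (1:1 ratio)
mass of NaOH = 2.938 × 10^-3 × 40.00 g/mol = 0.1175 g
% NaOH = 0.1175 / 0.2092 × 100 = 56.18 %

56.18 %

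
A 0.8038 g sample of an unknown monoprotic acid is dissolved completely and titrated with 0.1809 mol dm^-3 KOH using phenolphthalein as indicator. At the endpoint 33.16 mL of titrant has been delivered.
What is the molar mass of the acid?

134.0 g/mol

n(KOH) = 0.03316 L × 0.1809 mol/L = 5.999 × 10^-3 mol
n(HA) = 5.999 × 10^-3 mol (1:1 ratio)
M = m / n = 0.8038 g / 5.999 × 10^-3 mol = 134.0 g/mol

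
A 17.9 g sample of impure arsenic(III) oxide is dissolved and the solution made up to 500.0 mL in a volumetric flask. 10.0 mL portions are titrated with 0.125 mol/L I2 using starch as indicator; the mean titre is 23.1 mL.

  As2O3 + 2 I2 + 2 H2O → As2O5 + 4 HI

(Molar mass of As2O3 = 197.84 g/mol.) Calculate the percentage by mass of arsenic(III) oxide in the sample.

n(I2) per titration = 0.0231 × 0.125 = 2.89 × 10^-3 mol
From the 1:2 ratio, n(As2O3) in each aliquot = 1/2 × 2.89 × 10^-3 = 1.44 × 10^-3 mol
n(As2O3) in the whole flask = 1.44 × 10^-3 × 500.0/10.0 = 0.0722 mol
mass of As2O3 = 0.0722 × 197.84 = 14.3 g
% As2O3 = 14.3 / 17.9 × 100 = 79.8 %

79.8 %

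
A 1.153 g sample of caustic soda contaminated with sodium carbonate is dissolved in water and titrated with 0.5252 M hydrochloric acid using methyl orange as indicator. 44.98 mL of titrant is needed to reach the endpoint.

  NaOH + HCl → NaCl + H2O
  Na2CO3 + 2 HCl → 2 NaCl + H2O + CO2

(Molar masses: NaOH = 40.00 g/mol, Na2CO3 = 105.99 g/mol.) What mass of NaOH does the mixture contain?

n(HCl) = 0.04498 × 0.5252 = 0.02362 mol
Let x = n(NaOH), y = n(Na2CO3).
Titrant: 1x + 2y = 0.02362;  mass: 40.00x + 105.99y = 1.153
Solving, x = 7.613 × 10^-3 mol, y = 8.005 × 10^-3 mol
mass of NaOH = 7.613 × 10^-3 × 40.00 = 0.3045 g

0.3045 g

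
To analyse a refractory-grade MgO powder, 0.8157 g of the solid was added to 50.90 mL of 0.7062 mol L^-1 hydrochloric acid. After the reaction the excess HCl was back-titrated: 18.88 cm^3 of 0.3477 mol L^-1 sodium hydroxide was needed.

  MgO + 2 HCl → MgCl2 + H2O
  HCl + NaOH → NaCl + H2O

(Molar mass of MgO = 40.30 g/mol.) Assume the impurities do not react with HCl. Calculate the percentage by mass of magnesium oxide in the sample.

n(HCl) added = 0.05090 × 0.7062 = 0.03595 mol
n(NaOH) used in back-titration = 0.01888 × 0.3477 = 6.565 × 10^-3 mol
n(HCl) left over = 6.565 × 10^-3 mol (1:1 ratio)
n(HCl) consumed by analyte = 0.03595 − 6.565 × 10^-3 = 0.02938 mol
From the 1:2 ratio, n(MgO) = 1/2 × 0.02938 = 0.01469 mol
mass of MgO = 0.01469 × 40.30 = 0.5920 g
% MgO = 0.5920 / 0.8157 × 100 = 72.58 %

72.58 %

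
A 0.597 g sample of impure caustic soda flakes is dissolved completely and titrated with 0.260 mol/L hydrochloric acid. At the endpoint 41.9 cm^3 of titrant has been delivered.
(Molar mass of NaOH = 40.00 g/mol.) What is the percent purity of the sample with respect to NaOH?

NaOH + HCl → NaCl + H2O
n(HCl) = 0.0419 L × 0.260 mol/L = 0.0109 mol
n(NaOH) = 0.0109 mol (1:1 ratio)
mass of NaOH = 0.0109 × 40.00 g/mol = 0.436 g
% NaOH = 0.436 / 0.597 × 100 = 73.0 %

73.0 %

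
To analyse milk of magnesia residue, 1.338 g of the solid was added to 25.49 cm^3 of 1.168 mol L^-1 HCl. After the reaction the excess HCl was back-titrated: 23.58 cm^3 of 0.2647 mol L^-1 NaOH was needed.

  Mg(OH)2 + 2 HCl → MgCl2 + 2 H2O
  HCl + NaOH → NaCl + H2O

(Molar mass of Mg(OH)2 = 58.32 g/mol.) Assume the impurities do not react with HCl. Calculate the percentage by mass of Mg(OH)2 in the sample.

n(HCl) added = 0.02549 × 1.168 = 0.02977 mol
n(NaOH) used in back-titration = 0.02358 × 0.2647 = 6.242 × 10^-3 mol
n(HCl) left over = 6.242 × 10^-3 mol (1:1 ratio)
n(HCl) consumed by analyte = 0.02977 − 6.242 × 10^-3 = 0.02353 mol
From the 1:2 ratio, n(Mg(OH)2) = 1/2 × 0.02353 = 0.01177 mol
mass of Mg(OH)2 = 0.01177 × 58.32 = 0.6862 g
% Mg(OH)2 = 0.6862 / 1.338 × 100 = 51.28 %

51.28 %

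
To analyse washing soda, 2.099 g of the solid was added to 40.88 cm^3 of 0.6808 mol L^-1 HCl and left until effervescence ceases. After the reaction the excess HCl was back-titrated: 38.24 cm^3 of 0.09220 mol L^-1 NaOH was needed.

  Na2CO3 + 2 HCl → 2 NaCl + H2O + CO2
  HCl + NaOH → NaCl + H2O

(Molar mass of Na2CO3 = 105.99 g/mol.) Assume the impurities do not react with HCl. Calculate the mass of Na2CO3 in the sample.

1.288 g

n(HCl) added = 0.04088 × 0.6808 = 0.02783 mol
n(NaOH) used in back-titration = 0.03824 × 0.09220 = 3.526 × 10^-3 mol
n(HCl) left over = 3.526 × 10^-3 mol (1:1 ratio)
n(HCl) consumed by analyte = 0.02783 − 3.526 × 10^-3 = 0.02431 mol
From the 1:2 ratio, n(Na2CO3) = 1/2 × 0.02431 = 0.01215 mol
mass of Na2CO3 = 0.01215 × 105.99 = 1.288 g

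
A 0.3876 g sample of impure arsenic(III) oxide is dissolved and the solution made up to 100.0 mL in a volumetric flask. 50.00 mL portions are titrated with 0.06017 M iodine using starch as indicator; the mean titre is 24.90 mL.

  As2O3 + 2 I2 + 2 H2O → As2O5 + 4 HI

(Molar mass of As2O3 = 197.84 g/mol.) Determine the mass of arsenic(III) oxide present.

0.2964 g

n(I2) per titration = 0.02490 × 0.06017 = 1.498 × 10^-3 mol
From the 1:2 ratio, n(As2O3) in each aliquot = 1/2 × 1.498 × 10^-3 = 7.491 × 10^-4 mol
n(As2O3) in the whole flask = 7.491 × 10^-4 × 100.0/50.00 = 1.498 × 10^-3 mol
mass of As2O3 = 1.498 × 10^-3 × 197.84 = 0.2964 g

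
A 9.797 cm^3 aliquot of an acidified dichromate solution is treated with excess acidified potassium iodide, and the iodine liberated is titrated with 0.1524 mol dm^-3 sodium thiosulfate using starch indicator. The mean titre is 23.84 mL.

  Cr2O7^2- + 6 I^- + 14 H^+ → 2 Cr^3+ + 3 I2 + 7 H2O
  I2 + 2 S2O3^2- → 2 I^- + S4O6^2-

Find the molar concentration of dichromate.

0.06181 mol/L

n(S2O3^2-) = 0.02384 × 0.1524 = 3.633 × 10^-3 mol
n(I2) = n(S2O3^2-)/2 = 1.817 × 10^-3 mol
From the 1:3 ratio, n(Cr2O7^2-) in the aliquot = 1/3 × 1.817 × 10^-3 = 6.055 × 10^-4 mol
[Cr2O7^2-] = 6.055 × 10^-4 / 0.009797 = 0.06181 mol/L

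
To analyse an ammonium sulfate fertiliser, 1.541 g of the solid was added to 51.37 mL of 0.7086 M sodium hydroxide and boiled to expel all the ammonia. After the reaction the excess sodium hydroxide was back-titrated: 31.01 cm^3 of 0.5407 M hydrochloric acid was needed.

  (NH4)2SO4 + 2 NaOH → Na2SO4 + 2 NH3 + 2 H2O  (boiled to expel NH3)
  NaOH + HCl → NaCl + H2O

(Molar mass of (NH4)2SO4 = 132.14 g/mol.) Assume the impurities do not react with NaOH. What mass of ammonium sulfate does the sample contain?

n(NaOH) added = 0.05137 × 0.7086 = 0.03640 mol
n(HCl) used in back-titration = 0.03101 × 0.5407 = 0.01677 mol
n(NaOH) left over = 0.01677 mol (1:1 ratio)
n(NaOH) consumed by analyte = 0.03640 − 0.01677 = 0.01963 mol
From the 1:2 ratio, n((NH4)2SO4) = 1/2 × 0.01963 = 9.817 × 10^-3 mol
mass of (NH4)2SO4 = 9.817 × 10^-3 × 132.14 = 1.297 g

1.297 g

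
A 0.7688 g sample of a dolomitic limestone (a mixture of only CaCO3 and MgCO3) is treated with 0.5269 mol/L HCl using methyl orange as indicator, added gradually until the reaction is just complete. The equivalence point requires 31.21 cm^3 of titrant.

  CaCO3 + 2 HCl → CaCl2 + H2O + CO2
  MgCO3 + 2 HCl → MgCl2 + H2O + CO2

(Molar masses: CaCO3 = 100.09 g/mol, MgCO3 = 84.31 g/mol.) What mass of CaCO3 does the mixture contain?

0.4794 g

n(HCl) = 0.03121 × 0.5269 = 0.01644 mol
Let x = n(CaCO3), y = n(MgCO3).
Titrant: 2x + 2y = 0.01644;  mass: 100.09x + 84.31y = 0.7688
Solving, x = 4.790 × 10^-3 mol, y = 3.433 × 10^-3 mol
mass of CaCO3 = 4.790 × 10^-3 × 100.09 = 0.4794 g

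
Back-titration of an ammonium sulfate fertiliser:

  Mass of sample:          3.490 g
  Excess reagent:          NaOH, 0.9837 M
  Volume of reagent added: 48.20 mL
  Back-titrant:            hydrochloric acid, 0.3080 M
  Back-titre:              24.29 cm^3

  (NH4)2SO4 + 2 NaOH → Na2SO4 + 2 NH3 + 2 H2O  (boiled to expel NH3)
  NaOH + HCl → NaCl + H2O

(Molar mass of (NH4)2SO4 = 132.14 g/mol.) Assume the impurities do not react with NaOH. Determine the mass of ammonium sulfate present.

n(NaOH) added = 0.04820 × 0.9837 = 0.04741 mol
n(HCl) used in back-titration = 0.02429 × 0.3080 = 7.481 × 10^-3 mol
n(NaOH) left over = 7.481 × 10^-3 mol (1:1 ratio)
n(NaOH) consumed by analyte = 0.04741 − 7.481 × 10^-3 = 0.03993 mol
From the 1:2 ratio, n((NH4)2SO4) = 1/2 × 0.03993 = 0.01997 mol
mass of (NH4)2SO4 = 0.01997 × 132.14 = 2.638 g

2.638 g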